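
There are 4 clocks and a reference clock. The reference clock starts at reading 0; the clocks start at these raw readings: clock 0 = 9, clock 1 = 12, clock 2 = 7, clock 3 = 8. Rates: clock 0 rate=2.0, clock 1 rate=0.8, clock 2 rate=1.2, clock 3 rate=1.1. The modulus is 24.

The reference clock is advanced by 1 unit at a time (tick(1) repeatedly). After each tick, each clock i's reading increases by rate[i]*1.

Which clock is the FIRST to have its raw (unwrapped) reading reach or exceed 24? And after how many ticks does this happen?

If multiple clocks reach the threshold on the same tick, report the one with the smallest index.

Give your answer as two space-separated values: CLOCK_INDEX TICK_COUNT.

clock 0: start=9, rate=2.0, needs 24-9 = 15; ticks = ceil(15/2.0) = ceil(7.5000) = 8; reading at tick 8 = 9 + 2.0*8 = 25.0000
clock 1: start=12, rate=0.8, needs 24-12 = 12; ticks = ceil(12/0.8) = ceil(15.0000) = 15; reading at tick 15 = 12 + 0.8*15 = 24.0000
clock 2: start=7, rate=1.2, needs 24-7 = 17; ticks = ceil(17/1.2) = ceil(14.1667) = 15; reading at tick 15 = 7 + 1.2*15 = 25.0000
clock 3: start=8, rate=1.1, needs 24-8 = 16; ticks = ceil(16/1.1) = ceil(14.5455) = 15; reading at tick 15 = 8 + 1.1*15 = 24.5000
Minimum tick count = 8; winners = [0]; smallest index = 0

Answer: 0 8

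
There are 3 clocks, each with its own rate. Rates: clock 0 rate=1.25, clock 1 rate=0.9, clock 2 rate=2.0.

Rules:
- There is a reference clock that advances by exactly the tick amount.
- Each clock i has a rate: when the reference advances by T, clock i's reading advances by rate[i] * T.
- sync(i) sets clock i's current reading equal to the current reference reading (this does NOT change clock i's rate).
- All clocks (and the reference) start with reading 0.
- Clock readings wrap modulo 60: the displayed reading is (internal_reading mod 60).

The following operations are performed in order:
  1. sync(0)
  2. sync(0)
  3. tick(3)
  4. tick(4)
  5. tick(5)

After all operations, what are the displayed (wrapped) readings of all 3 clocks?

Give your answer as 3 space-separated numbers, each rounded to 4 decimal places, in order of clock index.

Answer: 15.0000 10.8000 24.0000

Derivation:
After op 1 sync(0): ref=0.0000 raw=[0.0000 0.0000 0.0000]
After op 2 sync(0): ref=0.0000 raw=[0.0000 0.0000 0.0000]
After op 3 tick(3): ref=3.0000 raw=[3.7500 2.7000 6.0000]
After op 4 tick(4): ref=7.0000 raw=[8.7500 6.3000 14.0000]
After op 5 tick(5): ref=12.0000 raw=[15.0000 10.8000 24.0000]
Wrap final raw readings (mod 60): 15.0000 mod 60 = 15.0000; 10.8000 mod 60 = 10.8000; 24.0000 mod 60 = 24.0000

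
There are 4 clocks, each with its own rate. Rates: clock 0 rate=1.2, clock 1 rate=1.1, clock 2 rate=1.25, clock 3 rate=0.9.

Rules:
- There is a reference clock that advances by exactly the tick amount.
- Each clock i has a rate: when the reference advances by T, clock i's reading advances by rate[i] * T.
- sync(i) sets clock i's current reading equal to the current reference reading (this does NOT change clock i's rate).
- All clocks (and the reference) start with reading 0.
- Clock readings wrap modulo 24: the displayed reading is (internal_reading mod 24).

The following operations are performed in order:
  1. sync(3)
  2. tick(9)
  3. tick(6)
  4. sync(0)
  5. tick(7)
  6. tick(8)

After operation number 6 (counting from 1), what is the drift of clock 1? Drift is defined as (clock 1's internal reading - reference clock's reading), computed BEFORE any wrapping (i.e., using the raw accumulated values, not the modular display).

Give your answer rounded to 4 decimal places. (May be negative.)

Answer: 3.0000

Derivation:
After op 1 sync(3): ref=0.0000 raw=[0.0000 0.0000 0.0000 0.0000]
After op 2 tick(9): ref=9.0000 raw=[10.8000 9.9000 11.2500 8.1000]
After op 3 tick(6): ref=15.0000 raw=[18.0000 16.5000 18.7500 13.5000]
After op 4 sync(0): ref=15.0000 raw=[15.0000 16.5000 18.7500 13.5000]
After op 5 tick(7): ref=22.0000 raw=[23.4000 24.2000 27.5000 19.8000]
After op 6 tick(8): ref=30.0000 raw=[33.0000 33.0000 37.5000 27.0000]
Drift of clock 1 after op 6: 33.0000 - 30.0000 = 3.0000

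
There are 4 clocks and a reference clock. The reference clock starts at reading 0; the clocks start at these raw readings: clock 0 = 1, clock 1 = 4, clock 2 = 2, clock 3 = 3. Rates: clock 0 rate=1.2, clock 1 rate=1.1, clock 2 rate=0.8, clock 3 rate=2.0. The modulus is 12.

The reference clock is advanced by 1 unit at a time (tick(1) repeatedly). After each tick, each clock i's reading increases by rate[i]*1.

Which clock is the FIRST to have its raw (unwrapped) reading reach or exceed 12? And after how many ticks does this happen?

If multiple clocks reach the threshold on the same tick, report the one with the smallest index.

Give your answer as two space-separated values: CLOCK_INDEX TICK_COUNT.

Answer: 3 5

Derivation:
clock 0: start=1, rate=1.2, needs 12-1 = 11; ticks = ceil(11/1.2) = ceil(9.1667) = 10; reading at tick 10 = 1 + 1.2*10 = 13.0000
clock 1: start=4, rate=1.1, needs 12-4 = 8; ticks = ceil(8/1.1) = ceil(7.2727) = 8; reading at tick 8 = 4 + 1.1*8 = 12.8000
clock 2: start=2, rate=0.8, needs 12-2 = 10; ticks = ceil(10/0.8) = ceil(12.5000) = 13; reading at tick 13 = 2 + 0.8*13 = 12.4000
clock 3: start=3, rate=2.0, needs 12-3 = 9; ticks = ceil(9/2.0) = ceil(4.5000) = 5; reading at tick 5 = 3 + 2.0*5 = 13.0000
Minimum tick count = 5; winners = [3]; smallest index = 3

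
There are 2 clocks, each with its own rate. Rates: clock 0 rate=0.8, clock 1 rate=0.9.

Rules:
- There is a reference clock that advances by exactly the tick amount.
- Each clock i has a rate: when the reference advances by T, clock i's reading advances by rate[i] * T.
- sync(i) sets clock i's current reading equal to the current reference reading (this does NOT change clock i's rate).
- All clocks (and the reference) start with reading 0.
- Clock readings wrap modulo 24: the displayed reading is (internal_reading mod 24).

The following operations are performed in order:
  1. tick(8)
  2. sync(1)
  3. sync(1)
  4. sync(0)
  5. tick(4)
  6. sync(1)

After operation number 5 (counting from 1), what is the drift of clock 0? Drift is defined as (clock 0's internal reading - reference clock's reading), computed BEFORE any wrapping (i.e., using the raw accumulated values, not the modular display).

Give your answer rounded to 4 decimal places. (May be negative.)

Answer: -0.8000

Derivation:
After op 1 tick(8): ref=8.0000 raw=[6.4000 7.2000]
After op 2 sync(1): ref=8.0000 raw=[6.4000 8.0000]
After op 3 sync(1): ref=8.0000 raw=[6.4000 8.0000]
After op 4 sync(0): ref=8.0000 raw=[8.0000 8.0000]
After op 5 tick(4): ref=12.0000 raw=[11.2000 11.6000]
Drift of clock 0 after op 5: 11.2000 - 12.0000 = -0.8000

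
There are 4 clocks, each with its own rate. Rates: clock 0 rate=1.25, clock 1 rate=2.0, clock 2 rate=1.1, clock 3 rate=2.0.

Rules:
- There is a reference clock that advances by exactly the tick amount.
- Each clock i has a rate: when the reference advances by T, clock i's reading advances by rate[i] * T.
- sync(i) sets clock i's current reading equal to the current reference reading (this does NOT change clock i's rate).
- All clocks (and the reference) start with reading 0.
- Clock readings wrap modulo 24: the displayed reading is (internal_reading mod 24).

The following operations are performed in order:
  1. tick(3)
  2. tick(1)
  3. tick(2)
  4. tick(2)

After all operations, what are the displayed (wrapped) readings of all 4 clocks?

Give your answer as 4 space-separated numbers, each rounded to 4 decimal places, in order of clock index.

After op 1 tick(3): ref=3.0000 raw=[3.7500 6.0000 3.3000 6.0000]
After op 2 tick(1): ref=4.0000 raw=[5.0000 8.0000 4.4000 8.0000]
After op 3 tick(2): ref=6.0000 raw=[7.5000 12.0000 6.6000 12.0000]
After op 4 tick(2): ref=8.0000 raw=[10.0000 16.0000 8.8000 16.0000]
Wrap final raw readings (mod 24): 10.0000 mod 24 = 10.0000; 16.0000 mod 24 = 16.0000; 8.8000 mod 24 = 8.8000; 16.0000 mod 24 = 16.0000

Answer: 10.0000 16.0000 8.8000 16.0000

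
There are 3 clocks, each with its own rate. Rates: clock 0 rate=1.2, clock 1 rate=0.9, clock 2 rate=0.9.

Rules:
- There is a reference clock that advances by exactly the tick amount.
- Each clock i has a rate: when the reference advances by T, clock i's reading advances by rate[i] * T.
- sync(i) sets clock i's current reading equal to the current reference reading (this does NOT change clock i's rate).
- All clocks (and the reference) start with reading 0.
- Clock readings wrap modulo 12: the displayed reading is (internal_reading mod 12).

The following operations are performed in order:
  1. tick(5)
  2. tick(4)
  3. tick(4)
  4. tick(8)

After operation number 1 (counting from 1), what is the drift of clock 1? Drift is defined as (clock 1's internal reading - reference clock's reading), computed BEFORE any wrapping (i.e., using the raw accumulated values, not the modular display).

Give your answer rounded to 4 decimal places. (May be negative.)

Answer: -0.5000

Derivation:
After op 1 tick(5): ref=5.0000 raw=[6.0000 4.5000 4.5000]
Drift of clock 1 after op 1: 4.5000 - 5.0000 = -0.5000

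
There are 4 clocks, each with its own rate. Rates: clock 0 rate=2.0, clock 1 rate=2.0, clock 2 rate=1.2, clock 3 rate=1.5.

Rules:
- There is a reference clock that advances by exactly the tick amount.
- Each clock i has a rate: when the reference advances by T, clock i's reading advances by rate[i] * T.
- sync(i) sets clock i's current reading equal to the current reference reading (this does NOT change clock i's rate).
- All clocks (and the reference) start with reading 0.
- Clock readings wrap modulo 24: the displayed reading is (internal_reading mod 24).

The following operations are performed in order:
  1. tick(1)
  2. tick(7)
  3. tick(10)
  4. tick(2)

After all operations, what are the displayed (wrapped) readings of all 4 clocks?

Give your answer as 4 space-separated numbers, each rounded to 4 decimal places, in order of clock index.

After op 1 tick(1): ref=1.0000 raw=[2.0000 2.0000 1.2000 1.5000]
After op 2 tick(7): ref=8.0000 raw=[16.0000 16.0000 9.6000 12.0000]
After op 3 tick(10): ref=18.0000 raw=[36.0000 36.0000 21.6000 27.0000]
After op 4 tick(2): ref=20.0000 raw=[40.0000 40.0000 24.0000 30.0000]
Wrap final raw readings (mod 24): 40.0000 mod 24 = 16.0000; 40.0000 mod 24 = 16.0000; 24.0000 mod 24 = 0.0000; 30.0000 mod 24 = 6.0000

Answer: 16.0000 16.0000 0.0000 6.0000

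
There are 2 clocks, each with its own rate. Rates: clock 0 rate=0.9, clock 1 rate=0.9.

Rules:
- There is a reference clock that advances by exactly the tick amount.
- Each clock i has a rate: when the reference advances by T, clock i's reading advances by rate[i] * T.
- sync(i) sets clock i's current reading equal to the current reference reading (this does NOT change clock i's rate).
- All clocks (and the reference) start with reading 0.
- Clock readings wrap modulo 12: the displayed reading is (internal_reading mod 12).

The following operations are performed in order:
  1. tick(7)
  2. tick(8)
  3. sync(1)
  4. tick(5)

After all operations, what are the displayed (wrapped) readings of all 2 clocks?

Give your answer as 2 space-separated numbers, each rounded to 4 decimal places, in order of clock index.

After op 1 tick(7): ref=7.0000 raw=[6.3000 6.3000]
After op 2 tick(8): ref=15.0000 raw=[13.5000 13.5000]
After op 3 sync(1): ref=15.0000 raw=[13.5000 15.0000]
After op 4 tick(5): ref=20.0000 raw=[18.0000 19.5000]
Wrap final raw readings (mod 12): 18.0000 mod 12 = 6.0000; 19.5000 mod 12 = 7.5000

Answer: 6.0000 7.5000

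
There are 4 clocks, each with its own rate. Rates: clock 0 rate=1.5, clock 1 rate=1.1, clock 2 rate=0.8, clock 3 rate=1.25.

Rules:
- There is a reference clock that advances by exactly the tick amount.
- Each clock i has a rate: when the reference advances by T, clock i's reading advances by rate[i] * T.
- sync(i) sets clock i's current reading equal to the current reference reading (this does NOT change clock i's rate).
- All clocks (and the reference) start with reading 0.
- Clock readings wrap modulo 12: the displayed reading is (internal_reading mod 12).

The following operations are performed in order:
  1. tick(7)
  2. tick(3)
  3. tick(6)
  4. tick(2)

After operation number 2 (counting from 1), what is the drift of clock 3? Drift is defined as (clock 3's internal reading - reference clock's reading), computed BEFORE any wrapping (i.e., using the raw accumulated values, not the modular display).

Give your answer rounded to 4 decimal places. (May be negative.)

After op 1 tick(7): ref=7.0000 raw=[10.5000 7.7000 5.6000 8.7500]
After op 2 tick(3): ref=10.0000 raw=[15.0000 11.0000 8.0000 12.5000]
Drift of clock 3 after op 2: 12.5000 - 10.0000 = 2.5000

Answer: 2.5000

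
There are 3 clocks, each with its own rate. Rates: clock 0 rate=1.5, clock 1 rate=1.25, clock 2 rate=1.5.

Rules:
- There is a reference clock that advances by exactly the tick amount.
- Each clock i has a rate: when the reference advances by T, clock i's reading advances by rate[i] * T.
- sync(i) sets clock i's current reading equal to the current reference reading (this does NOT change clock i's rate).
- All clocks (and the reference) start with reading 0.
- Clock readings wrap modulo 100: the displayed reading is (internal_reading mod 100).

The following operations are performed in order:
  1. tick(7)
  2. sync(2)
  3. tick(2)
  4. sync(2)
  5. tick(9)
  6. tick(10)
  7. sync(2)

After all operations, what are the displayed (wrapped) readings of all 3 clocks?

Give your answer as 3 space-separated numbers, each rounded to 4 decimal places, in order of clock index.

Answer: 42.0000 35.0000 28.0000

Derivation:
After op 1 tick(7): ref=7.0000 raw=[10.5000 8.7500 10.5000]
After op 2 sync(2): ref=7.0000 raw=[10.5000 8.7500 7.0000]
After op 3 tick(2): ref=9.0000 raw=[13.5000 11.2500 10.0000]
After op 4 sync(2): ref=9.0000 raw=[13.5000 11.2500 9.0000]
After op 5 tick(9): ref=18.0000 raw=[27.0000 22.5000 22.5000]
After op 6 tick(10): ref=28.0000 raw=[42.0000 35.0000 37.5000]
After op 7 sync(2): ref=28.0000 raw=[42.0000 35.0000 28.0000]
Wrap final raw readings (mod 100): 42.0000 mod 100 = 42.0000; 35.0000 mod 100 = 35.0000; 28.0000 mod 100 = 28.0000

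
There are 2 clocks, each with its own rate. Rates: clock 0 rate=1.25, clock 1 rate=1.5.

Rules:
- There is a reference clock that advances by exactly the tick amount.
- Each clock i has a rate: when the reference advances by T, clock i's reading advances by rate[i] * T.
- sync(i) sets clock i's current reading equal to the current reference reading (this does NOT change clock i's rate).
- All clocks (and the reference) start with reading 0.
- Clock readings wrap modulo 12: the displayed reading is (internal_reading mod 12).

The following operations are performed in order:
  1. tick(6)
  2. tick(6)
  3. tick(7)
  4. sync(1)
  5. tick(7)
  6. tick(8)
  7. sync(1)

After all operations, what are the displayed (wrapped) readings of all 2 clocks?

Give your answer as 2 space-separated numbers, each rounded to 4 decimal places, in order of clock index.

Answer: 6.5000 10.0000

Derivation:
After op 1 tick(6): ref=6.0000 raw=[7.5000 9.0000]
After op 2 tick(6): ref=12.0000 raw=[15.0000 18.0000]
After op 3 tick(7): ref=19.0000 raw=[23.7500 28.5000]
After op 4 sync(1): ref=19.0000 raw=[23.7500 19.0000]
After op 5 tick(7): ref=26.0000 raw=[32.5000 29.5000]
After op 6 tick(8): ref=34.0000 raw=[42.5000 41.5000]
After op 7 sync(1): ref=34.0000 raw=[42.5000 34.0000]
Wrap final raw readings (mod 12): 42.5000 mod 12 = 6.5000; 34.0000 mod 12 = 10.0000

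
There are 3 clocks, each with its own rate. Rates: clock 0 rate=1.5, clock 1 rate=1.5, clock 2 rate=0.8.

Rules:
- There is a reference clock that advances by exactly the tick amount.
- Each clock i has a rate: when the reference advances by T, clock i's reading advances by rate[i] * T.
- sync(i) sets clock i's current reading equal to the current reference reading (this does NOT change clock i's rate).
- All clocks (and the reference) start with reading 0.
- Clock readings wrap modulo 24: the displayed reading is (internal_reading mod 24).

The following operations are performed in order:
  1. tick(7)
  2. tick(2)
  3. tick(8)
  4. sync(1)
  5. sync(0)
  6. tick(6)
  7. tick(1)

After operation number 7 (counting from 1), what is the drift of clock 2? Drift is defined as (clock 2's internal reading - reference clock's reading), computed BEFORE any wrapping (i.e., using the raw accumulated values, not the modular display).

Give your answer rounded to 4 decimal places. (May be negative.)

Answer: -4.8000

Derivation:
After op 1 tick(7): ref=7.0000 raw=[10.5000 10.5000 5.6000]
After op 2 tick(2): ref=9.0000 raw=[13.5000 13.5000 7.2000]
After op 3 tick(8): ref=17.0000 raw=[25.5000 25.5000 13.6000]
After op 4 sync(1): ref=17.0000 raw=[25.5000 17.0000 13.6000]
After op 5 sync(0): ref=17.0000 raw=[17.0000 17.0000 13.6000]
After op 6 tick(6): ref=23.0000 raw=[26.0000 26.0000 18.4000]
After op 7 tick(1): ref=24.0000 raw=[27.5000 27.5000 19.2000]
Drift of clock 2 after op 7: 19.2000 - 24.0000 = -4.8000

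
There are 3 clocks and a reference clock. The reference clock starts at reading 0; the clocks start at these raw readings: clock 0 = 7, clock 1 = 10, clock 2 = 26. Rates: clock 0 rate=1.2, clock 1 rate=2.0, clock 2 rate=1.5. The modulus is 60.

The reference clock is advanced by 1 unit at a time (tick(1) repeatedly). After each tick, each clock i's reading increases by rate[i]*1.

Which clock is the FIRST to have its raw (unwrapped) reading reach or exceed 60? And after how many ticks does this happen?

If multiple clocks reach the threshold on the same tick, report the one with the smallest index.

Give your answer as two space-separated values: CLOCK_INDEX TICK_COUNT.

clock 0: start=7, rate=1.2, needs 60-7 = 53; ticks = ceil(53/1.2) = ceil(44.1667) = 45; reading at tick 45 = 7 + 1.2*45 = 61.0000
clock 1: start=10, rate=2.0, needs 60-10 = 50; ticks = ceil(50/2.0) = ceil(25.0000) = 25; reading at tick 25 = 10 + 2.0*25 = 60.0000
clock 2: start=26, rate=1.5, needs 60-26 = 34; ticks = ceil(34/1.5) = ceil(22.6667) = 23; reading at tick 23 = 26 + 1.5*23 = 60.5000
Minimum tick count = 23; winners = [2]; smallest index = 2

Answer: 2 23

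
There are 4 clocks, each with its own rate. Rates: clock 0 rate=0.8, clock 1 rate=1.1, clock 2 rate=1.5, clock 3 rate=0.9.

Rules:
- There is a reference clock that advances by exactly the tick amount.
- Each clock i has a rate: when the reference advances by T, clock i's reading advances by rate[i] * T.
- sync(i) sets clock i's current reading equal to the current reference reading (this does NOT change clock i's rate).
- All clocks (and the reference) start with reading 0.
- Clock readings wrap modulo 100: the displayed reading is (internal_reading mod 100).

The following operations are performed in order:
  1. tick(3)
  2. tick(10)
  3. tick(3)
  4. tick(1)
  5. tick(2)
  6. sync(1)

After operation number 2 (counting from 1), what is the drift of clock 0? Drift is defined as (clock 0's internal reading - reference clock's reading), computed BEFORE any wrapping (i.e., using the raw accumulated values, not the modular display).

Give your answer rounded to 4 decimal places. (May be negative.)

Answer: -2.6000

Derivation:
After op 1 tick(3): ref=3.0000 raw=[2.4000 3.3000 4.5000 2.7000]
After op 2 tick(10): ref=13.0000 raw=[10.4000 14.3000 19.5000 11.7000]
Drift of clock 0 after op 2: 10.4000 - 13.0000 = -2.6000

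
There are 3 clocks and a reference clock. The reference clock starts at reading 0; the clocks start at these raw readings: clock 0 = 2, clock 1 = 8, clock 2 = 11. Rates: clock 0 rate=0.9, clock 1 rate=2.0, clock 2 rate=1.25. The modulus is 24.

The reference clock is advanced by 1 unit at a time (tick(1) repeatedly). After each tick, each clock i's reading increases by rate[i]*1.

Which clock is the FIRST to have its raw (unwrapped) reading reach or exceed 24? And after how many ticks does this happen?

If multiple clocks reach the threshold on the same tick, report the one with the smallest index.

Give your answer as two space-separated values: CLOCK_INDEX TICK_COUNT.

clock 0: start=2, rate=0.9, needs 24-2 = 22; ticks = ceil(22/0.9) = ceil(24.4444) = 25; reading at tick 25 = 2 + 0.9*25 = 24.5000
clock 1: start=8, rate=2.0, needs 24-8 = 16; ticks = ceil(16/2.0) = ceil(8.0000) = 8; reading at tick 8 = 8 + 2.0*8 = 24.0000
clock 2: start=11, rate=1.25, needs 24-11 = 13; ticks = ceil(13/1.25) = ceil(10.4000) = 11; reading at tick 11 = 11 + 1.25*11 = 24.7500
Minimum tick count = 8; winners = [1]; smallest index = 1

Answer: 1 8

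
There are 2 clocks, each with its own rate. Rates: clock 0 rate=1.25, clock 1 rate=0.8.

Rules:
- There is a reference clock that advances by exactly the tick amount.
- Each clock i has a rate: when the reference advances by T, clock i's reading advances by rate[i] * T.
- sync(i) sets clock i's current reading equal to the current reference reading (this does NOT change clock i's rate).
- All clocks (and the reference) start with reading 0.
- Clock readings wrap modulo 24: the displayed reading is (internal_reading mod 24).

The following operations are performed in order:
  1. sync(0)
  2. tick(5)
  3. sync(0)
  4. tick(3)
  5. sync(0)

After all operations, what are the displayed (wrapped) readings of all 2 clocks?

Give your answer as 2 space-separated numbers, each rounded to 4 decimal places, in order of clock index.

Answer: 8.0000 6.4000

Derivation:
After op 1 sync(0): ref=0.0000 raw=[0.0000 0.0000]
After op 2 tick(5): ref=5.0000 raw=[6.2500 4.0000]
After op 3 sync(0): ref=5.0000 raw=[5.0000 4.0000]
After op 4 tick(3): ref=8.0000 raw=[8.7500 6.4000]
After op 5 sync(0): ref=8.0000 raw=[8.0000 6.4000]
Wrap final raw readings (mod 24): 8.0000 mod 24 = 8.0000; 6.4000 mod 24 = 6.4000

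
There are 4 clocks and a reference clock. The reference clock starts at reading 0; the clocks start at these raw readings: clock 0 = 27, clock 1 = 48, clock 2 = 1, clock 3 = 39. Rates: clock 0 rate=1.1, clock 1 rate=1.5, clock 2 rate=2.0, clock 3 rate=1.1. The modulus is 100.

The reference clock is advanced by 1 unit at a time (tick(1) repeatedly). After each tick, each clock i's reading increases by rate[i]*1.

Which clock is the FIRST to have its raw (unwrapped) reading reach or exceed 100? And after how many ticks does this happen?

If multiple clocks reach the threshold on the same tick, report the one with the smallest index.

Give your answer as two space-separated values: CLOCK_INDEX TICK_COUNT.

clock 0: start=27, rate=1.1, needs 100-27 = 73; ticks = ceil(73/1.1) = ceil(66.3636) = 67; reading at tick 67 = 27 + 1.1*67 = 100.7000
clock 1: start=48, rate=1.5, needs 100-48 = 52; ticks = ceil(52/1.5) = ceil(34.6667) = 35; reading at tick 35 = 48 + 1.5*35 = 100.5000
clock 2: start=1, rate=2.0, needs 100-1 = 99; ticks = ceil(99/2.0) = ceil(49.5000) = 50; reading at tick 50 = 1 + 2.0*50 = 101.0000
clock 3: start=39, rate=1.1, needs 100-39 = 61; ticks = ceil(61/1.1) = ceil(55.4545) = 56; reading at tick 56 = 39 + 1.1*56 = 100.6000
Minimum tick count = 35; winners = [1]; smallest index = 1

Answer: 1 35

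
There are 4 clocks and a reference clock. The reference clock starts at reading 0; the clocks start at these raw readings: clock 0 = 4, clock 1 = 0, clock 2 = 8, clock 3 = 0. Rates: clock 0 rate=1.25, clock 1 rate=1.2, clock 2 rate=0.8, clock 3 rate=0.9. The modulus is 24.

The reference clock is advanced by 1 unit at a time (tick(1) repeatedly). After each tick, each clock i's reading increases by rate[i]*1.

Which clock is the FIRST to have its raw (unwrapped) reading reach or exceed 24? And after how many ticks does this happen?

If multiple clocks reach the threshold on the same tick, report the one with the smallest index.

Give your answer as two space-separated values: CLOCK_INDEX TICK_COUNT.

clock 0: start=4, rate=1.25, needs 24-4 = 20; ticks = ceil(20/1.25) = ceil(16.0000) = 16; reading at tick 16 = 4 + 1.25*16 = 24.0000
clock 1: start=0, rate=1.2, needs 24-0 = 24; ticks = ceil(24/1.2) = ceil(20.0000) = 20; reading at tick 20 = 0 + 1.2*20 = 24.0000
clock 2: start=8, rate=0.8, needs 24-8 = 16; ticks = ceil(16/0.8) = ceil(20.0000) = 20; reading at tick 20 = 8 + 0.8*20 = 24.0000
clock 3: start=0, rate=0.9, needs 24-0 = 24; ticks = ceil(24/0.9) = ceil(26.6667) = 27; reading at tick 27 = 0 + 0.9*27 = 24.3000
Minimum tick count = 16; winners = [0]; smallest index = 0

Answer: 0 16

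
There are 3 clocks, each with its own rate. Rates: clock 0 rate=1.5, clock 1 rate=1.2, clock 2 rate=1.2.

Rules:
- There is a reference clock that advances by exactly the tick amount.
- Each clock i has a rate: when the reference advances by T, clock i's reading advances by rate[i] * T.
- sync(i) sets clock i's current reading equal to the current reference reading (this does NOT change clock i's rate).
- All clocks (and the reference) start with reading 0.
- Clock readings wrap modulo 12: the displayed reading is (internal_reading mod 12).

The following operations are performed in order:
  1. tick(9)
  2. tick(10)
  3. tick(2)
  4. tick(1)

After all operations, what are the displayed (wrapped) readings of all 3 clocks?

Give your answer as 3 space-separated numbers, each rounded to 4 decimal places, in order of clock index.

Answer: 9.0000 2.4000 2.4000

Derivation:
After op 1 tick(9): ref=9.0000 raw=[13.5000 10.8000 10.8000]
After op 2 tick(10): ref=19.0000 raw=[28.5000 22.8000 22.8000]
After op 3 tick(2): ref=21.0000 raw=[31.5000 25.2000 25.2000]
After op 4 tick(1): ref=22.0000 raw=[33.0000 26.4000 26.4000]
Wrap final raw readings (mod 12): 33.0000 mod 12 = 9.0000; 26.4000 mod 12 = 2.4000; 26.4000 mod 12 = 2.4000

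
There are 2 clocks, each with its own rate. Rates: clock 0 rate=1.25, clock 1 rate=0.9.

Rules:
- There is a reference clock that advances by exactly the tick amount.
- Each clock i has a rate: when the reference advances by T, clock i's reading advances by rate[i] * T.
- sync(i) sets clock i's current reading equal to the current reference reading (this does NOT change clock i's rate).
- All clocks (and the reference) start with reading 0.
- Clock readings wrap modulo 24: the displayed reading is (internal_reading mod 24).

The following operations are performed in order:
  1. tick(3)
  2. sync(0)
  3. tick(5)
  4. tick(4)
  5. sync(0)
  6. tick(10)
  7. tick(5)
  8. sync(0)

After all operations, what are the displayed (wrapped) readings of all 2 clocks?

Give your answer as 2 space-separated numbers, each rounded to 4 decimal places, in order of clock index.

Answer: 3.0000 0.3000

Derivation:
After op 1 tick(3): ref=3.0000 raw=[3.7500 2.7000]
After op 2 sync(0): ref=3.0000 raw=[3.0000 2.7000]
After op 3 tick(5): ref=8.0000 raw=[9.2500 7.2000]
After op 4 tick(4): ref=12.0000 raw=[14.2500 10.8000]
After op 5 sync(0): ref=12.0000 raw=[12.0000 10.8000]
After op 6 tick(10): ref=22.0000 raw=[24.5000 19.8000]
After op 7 tick(5): ref=27.0000 raw=[30.7500 24.3000]
After op 8 sync(0): ref=27.0000 raw=[27.0000 24.3000]
Wrap final raw readings (mod 24): 27.0000 mod 24 = 3.0000; 24.3000 mod 24 = 0.3000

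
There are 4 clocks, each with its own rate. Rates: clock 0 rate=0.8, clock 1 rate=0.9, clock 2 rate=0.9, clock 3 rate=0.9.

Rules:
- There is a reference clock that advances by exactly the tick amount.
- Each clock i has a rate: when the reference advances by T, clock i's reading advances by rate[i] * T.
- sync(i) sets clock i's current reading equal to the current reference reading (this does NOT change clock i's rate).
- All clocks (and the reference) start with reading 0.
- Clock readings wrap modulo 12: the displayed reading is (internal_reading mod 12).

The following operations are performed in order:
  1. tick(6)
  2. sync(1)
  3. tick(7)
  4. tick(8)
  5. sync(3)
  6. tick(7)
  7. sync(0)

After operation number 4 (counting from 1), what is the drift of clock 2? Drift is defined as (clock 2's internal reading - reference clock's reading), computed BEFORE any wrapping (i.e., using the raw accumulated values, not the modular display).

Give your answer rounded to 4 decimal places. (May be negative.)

Answer: -2.1000

Derivation:
After op 1 tick(6): ref=6.0000 raw=[4.8000 5.4000 5.4000 5.4000]
After op 2 sync(1): ref=6.0000 raw=[4.8000 6.0000 5.4000 5.4000]
After op 3 tick(7): ref=13.0000 raw=[10.4000 12.3000 11.7000 11.7000]
After op 4 tick(8): ref=21.0000 raw=[16.8000 19.5000 18.9000 18.9000]
Drift of clock 2 after op 4: 18.9000 - 21.0000 = -2.1000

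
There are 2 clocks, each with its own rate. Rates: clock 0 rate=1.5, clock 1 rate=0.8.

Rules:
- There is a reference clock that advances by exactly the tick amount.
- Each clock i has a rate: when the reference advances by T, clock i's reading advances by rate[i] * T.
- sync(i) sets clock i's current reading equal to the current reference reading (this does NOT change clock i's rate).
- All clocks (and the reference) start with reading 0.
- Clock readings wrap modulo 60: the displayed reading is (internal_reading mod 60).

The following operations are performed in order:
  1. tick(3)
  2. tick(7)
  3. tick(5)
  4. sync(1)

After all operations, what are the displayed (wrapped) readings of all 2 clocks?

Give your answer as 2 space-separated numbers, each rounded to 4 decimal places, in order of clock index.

Answer: 22.5000 15.0000

Derivation:
After op 1 tick(3): ref=3.0000 raw=[4.5000 2.4000]
After op 2 tick(7): ref=10.0000 raw=[15.0000 8.0000]
After op 3 tick(5): ref=15.0000 raw=[22.5000 12.0000]
After op 4 sync(1): ref=15.0000 raw=[22.5000 15.0000]
Wrap final raw readings (mod 60): 22.5000 mod 60 = 22.5000; 15.0000 mod 60 = 15.0000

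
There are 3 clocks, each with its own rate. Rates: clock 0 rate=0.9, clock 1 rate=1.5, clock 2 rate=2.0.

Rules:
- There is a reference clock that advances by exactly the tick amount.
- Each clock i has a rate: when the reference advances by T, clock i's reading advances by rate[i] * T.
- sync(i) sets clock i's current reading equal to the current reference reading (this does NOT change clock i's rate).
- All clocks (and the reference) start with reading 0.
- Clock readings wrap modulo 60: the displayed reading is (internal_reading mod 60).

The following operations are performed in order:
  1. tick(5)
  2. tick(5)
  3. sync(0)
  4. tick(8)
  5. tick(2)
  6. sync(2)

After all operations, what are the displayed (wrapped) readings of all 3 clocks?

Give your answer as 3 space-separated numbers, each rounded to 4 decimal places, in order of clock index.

Answer: 19.0000 30.0000 20.0000

Derivation:
After op 1 tick(5): ref=5.0000 raw=[4.5000 7.5000 10.0000]
After op 2 tick(5): ref=10.0000 raw=[9.0000 15.0000 20.0000]
After op 3 sync(0): ref=10.0000 raw=[10.0000 15.0000 20.0000]
After op 4 tick(8): ref=18.0000 raw=[17.2000 27.0000 36.0000]
After op 5 tick(2): ref=20.0000 raw=[19.0000 30.0000 40.0000]
After op 6 sync(2): ref=20.0000 raw=[19.0000 30.0000 20.0000]
Wrap final raw readings (mod 60): 19.0000 mod 60 = 19.0000; 30.0000 mod 60 = 30.0000; 20.0000 mod 60 = 20.0000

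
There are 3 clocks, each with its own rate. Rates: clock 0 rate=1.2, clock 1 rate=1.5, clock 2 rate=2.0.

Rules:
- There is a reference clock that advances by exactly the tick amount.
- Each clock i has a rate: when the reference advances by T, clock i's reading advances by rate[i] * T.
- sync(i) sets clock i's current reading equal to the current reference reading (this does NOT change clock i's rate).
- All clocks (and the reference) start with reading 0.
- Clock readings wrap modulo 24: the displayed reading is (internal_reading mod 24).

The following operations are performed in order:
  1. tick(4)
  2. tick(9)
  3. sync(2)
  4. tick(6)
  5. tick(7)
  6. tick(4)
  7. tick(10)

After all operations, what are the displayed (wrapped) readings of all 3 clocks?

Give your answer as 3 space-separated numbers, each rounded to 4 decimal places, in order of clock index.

Answer: 0.0000 12.0000 19.0000

Derivation:
After op 1 tick(4): ref=4.0000 raw=[4.8000 6.0000 8.0000]
After op 2 tick(9): ref=13.0000 raw=[15.6000 19.5000 26.0000]
After op 3 sync(2): ref=13.0000 raw=[15.6000 19.5000 13.0000]
After op 4 tick(6): ref=19.0000 raw=[22.8000 28.5000 25.0000]
After op 5 tick(7): ref=26.0000 raw=[31.2000 39.0000 39.0000]
After op 6 tick(4): ref=30.0000 raw=[36.0000 45.0000 47.0000]
After op 7 tick(10): ref=40.0000 raw=[48.0000 60.0000 67.0000]
Wrap final raw readings (mod 24): 48.0000 mod 24 = 0.0000; 60.0000 mod 24 = 12.0000; 67.0000 mod 24 = 19.0000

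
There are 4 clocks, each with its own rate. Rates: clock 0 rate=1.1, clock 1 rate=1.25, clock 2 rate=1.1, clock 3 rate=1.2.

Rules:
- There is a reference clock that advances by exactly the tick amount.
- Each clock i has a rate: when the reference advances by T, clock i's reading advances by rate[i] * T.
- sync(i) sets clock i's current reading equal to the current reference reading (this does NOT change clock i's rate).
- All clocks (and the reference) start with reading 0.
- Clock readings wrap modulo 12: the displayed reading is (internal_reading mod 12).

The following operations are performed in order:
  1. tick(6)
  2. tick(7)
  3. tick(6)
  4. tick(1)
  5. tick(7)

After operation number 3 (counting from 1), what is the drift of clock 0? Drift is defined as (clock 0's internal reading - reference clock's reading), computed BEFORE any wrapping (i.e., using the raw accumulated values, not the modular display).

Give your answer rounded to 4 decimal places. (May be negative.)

Answer: 1.9000

Derivation:
After op 1 tick(6): ref=6.0000 raw=[6.6000 7.5000 6.6000 7.2000]
After op 2 tick(7): ref=13.0000 raw=[14.3000 16.2500 14.3000 15.6000]
After op 3 tick(6): ref=19.0000 raw=[20.9000 23.7500 20.9000 22.8000]
Drift of clock 0 after op 3: 20.9000 - 19.0000 = 1.9000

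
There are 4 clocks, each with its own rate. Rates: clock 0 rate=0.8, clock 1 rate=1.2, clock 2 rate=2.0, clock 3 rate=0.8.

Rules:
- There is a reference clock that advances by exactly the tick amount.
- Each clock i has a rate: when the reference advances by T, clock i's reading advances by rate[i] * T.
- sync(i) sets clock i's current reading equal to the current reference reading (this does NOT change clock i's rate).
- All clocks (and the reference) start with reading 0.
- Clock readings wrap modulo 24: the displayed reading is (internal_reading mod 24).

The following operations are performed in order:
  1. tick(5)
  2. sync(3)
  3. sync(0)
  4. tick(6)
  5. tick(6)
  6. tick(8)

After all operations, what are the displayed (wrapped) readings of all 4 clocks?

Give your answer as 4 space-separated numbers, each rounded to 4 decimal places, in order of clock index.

Answer: 21.0000 6.0000 2.0000 21.0000

Derivation:
After op 1 tick(5): ref=5.0000 raw=[4.0000 6.0000 10.0000 4.0000]
After op 2 sync(3): ref=5.0000 raw=[4.0000 6.0000 10.0000 5.0000]
After op 3 sync(0): ref=5.0000 raw=[5.0000 6.0000 10.0000 5.0000]
After op 4 tick(6): ref=11.0000 raw=[9.8000 13.2000 22.0000 9.8000]
After op 5 tick(6): ref=17.0000 raw=[14.6000 20.4000 34.0000 14.6000]
After op 6 tick(8): ref=25.0000 raw=[21.0000 30.0000 50.0000 21.0000]
Wrap final raw readings (mod 24): 21.0000 mod 24 = 21.0000; 30.0000 mod 24 = 6.0000; 50.0000 mod 24 = 2.0000; 21.0000 mod 24 = 21.0000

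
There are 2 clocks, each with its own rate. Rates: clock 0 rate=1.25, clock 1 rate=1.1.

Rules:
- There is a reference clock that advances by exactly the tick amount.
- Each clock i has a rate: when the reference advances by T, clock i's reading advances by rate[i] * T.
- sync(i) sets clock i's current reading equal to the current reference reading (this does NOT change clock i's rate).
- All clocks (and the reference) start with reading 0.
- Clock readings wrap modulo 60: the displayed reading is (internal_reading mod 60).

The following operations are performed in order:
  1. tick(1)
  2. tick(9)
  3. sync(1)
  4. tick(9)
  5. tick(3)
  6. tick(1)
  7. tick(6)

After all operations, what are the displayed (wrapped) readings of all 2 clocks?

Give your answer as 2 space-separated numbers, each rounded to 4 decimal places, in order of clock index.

Answer: 36.2500 30.9000

Derivation:
After op 1 tick(1): ref=1.0000 raw=[1.2500 1.1000]
After op 2 tick(9): ref=10.0000 raw=[12.5000 11.0000]
After op 3 sync(1): ref=10.0000 raw=[12.5000 10.0000]
After op 4 tick(9): ref=19.0000 raw=[23.7500 19.9000]
After op 5 tick(3): ref=22.0000 raw=[27.5000 23.2000]
After op 6 tick(1): ref=23.0000 raw=[28.7500 24.3000]
After op 7 tick(6): ref=29.0000 raw=[36.2500 30.9000]
Wrap final raw readings (mod 60): 36.2500 mod 60 = 36.2500; 30.9000 mod 60 = 30.9000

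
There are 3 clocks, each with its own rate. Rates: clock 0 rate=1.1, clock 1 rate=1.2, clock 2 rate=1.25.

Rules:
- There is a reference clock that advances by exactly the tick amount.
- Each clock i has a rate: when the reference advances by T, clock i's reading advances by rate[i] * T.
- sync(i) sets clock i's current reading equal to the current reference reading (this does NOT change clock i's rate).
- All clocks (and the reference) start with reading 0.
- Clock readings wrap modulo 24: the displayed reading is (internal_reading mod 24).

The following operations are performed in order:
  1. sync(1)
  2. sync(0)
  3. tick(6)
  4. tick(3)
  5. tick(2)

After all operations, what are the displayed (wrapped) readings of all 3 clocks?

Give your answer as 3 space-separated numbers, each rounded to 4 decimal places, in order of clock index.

Answer: 12.1000 13.2000 13.7500

Derivation:
After op 1 sync(1): ref=0.0000 raw=[0.0000 0.0000 0.0000]
After op 2 sync(0): ref=0.0000 raw=[0.0000 0.0000 0.0000]
After op 3 tick(6): ref=6.0000 raw=[6.6000 7.2000 7.5000]
After op 4 tick(3): ref=9.0000 raw=[9.9000 10.8000 11.2500]
After op 5 tick(2): ref=11.0000 raw=[12.1000 13.2000 13.7500]
Wrap final raw readings (mod 24): 12.1000 mod 24 = 12.1000; 13.2000 mod 24 = 13.2000; 13.7500 mod 24 = 13.7500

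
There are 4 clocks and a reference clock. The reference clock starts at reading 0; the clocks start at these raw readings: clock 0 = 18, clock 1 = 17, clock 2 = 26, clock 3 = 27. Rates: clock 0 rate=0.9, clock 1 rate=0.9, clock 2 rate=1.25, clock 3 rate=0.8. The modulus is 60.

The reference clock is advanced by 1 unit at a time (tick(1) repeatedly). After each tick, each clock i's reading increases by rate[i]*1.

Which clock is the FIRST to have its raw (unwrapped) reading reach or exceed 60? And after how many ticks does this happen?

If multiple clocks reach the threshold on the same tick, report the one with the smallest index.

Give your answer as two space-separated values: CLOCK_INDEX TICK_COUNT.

Answer: 2 28

Derivation:
clock 0: start=18, rate=0.9, needs 60-18 = 42; ticks = ceil(42/0.9) = ceil(46.6667) = 47; reading at tick 47 = 18 + 0.9*47 = 60.3000
clock 1: start=17, rate=0.9, needs 60-17 = 43; ticks = ceil(43/0.9) = ceil(47.7778) = 48; reading at tick 48 = 17 + 0.9*48 = 60.2000
clock 2: start=26, rate=1.25, needs 60-26 = 34; ticks = ceil(34/1.25) = ceil(27.2000) = 28; reading at tick 28 = 26 + 1.25*28 = 61.0000
clock 3: start=27, rate=0.8, needs 60-27 = 33; ticks = ceil(33/0.8) = ceil(41.2500) = 42; reading at tick 42 = 27 + 0.8*42 = 60.6000
Minimum tick count = 28; winners = [2]; smallest index = 2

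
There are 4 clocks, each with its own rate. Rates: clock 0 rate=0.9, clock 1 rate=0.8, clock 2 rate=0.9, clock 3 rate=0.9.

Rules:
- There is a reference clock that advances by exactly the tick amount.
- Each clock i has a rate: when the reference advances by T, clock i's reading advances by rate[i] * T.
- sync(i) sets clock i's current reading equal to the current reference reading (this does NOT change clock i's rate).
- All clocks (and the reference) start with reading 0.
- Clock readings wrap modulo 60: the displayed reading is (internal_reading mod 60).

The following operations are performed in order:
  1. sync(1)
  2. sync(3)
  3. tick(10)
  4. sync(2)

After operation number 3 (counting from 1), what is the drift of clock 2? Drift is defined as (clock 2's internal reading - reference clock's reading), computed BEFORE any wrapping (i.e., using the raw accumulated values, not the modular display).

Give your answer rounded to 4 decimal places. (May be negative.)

After op 1 sync(1): ref=0.0000 raw=[0.0000 0.0000 0.0000 0.0000]
After op 2 sync(3): ref=0.0000 raw=[0.0000 0.0000 0.0000 0.0000]
After op 3 tick(10): ref=10.0000 raw=[9.0000 8.0000 9.0000 9.0000]
Drift of clock 2 after op 3: 9.0000 - 10.0000 = -1.0000

Answer: -1.0000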